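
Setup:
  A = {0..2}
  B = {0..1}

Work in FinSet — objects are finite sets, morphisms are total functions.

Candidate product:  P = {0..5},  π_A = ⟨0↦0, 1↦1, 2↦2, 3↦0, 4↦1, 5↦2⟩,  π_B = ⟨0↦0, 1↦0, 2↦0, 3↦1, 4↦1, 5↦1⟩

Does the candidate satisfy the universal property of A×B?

Answer: VALID PRODUCT

Derivation:
|A|·|B| = 3·2 = 6;  |P| = 6
Check the pairing map k ↦ (π_A(k), π_B(k)):
  0 ↦ (0,0)
  1 ↦ (1,0)
  2 ↦ (2,0)
  3 ↦ (0,1)
  4 ↦ (1,1)
  5 ↦ (2,1)
distinct pairs in image: 6 / 6 needed
  → bijection onto A×B; projections well-typed.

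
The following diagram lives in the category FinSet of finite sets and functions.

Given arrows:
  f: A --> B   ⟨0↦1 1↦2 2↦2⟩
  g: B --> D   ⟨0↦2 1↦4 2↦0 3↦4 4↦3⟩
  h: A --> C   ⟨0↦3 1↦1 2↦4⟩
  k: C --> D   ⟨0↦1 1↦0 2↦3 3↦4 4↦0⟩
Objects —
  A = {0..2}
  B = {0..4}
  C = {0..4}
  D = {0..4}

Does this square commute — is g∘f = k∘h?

Answer: COMMUTES

Work:
Along f;g (path 1):
  0 f-->1 g-->4
  1 f-->2 g-->0
  2 f-->2 g-->0
  composite₁ = ⟨0↦4 1↦0 2↦0⟩
Along h;k (path 2):
  0 h-->3 k-->4
  1 h-->1 k-->0
  2 h-->4 k-->0
  composite₂ = ⟨0↦4 1↦0 2↦0⟩
Equal? same morphism ✓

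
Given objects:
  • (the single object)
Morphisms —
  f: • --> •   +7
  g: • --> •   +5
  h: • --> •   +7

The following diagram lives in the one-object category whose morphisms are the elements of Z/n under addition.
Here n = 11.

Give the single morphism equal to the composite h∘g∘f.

  0 +7≡7 +5≡1 +7≡8  (mod 11)
composite: +8

Answer: +8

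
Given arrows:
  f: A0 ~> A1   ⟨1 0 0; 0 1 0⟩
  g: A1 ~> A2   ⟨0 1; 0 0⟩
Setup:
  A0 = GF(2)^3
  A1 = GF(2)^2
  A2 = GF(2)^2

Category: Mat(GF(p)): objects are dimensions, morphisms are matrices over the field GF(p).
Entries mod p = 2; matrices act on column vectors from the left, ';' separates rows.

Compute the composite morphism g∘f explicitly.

  e0=[1,0,0] f~>[1,0] g~>[0,0]
  e1=[0,1,0] f~>[0,1] g~>[1,0]
  e2=[0,0,1] f~>[0,0] g~>[0,0]
⟦path⟧: ⟨0 1 0; 0 0 0⟩

Answer: ⟨0 1 0; 0 0 0⟩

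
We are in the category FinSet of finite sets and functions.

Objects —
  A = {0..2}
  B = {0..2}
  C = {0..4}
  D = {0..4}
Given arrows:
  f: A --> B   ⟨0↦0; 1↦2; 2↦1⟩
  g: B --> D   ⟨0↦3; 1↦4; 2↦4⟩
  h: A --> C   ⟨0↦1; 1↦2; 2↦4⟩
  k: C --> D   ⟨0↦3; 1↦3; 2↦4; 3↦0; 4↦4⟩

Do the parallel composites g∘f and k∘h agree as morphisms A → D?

Path 1 = f;g:
  0 f-->0 g-->3
  1 f-->2 g-->4
  2 f-->1 g-->4
  composite₁ = ⟨0↦3; 1↦4; 2↦4⟩
Path 2 = h;k:
  0 h-->1 k-->3
  1 h-->2 k-->4
  2 h-->4 k-->4
  composite₂ = ⟨0↦3; 1↦4; 2↦4⟩
Equal? equal; square commutes

Answer: COMMUTES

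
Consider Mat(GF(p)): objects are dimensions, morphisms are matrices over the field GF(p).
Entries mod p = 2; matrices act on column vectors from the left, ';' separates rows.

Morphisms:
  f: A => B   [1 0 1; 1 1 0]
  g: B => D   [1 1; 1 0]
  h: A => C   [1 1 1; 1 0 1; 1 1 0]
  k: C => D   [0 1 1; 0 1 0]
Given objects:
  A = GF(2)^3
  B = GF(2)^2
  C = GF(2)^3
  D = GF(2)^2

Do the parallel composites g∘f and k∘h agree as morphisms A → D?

Answer: COMMUTES

Derivation:
1) trace f;g:
  e0=[1,0,0] f=>[1,1] g=>[0,1]
  e1=[0,1,0] f=>[0,1] g=>[1,0]
  e2=[0,0,1] f=>[1,0] g=>[1,1]
  result₁ = [0 1 1; 1 0 1]
2) trace h;k:
  e0=[1,0,0] h=>[1,1,1] k=>[0,1]
  e1=[0,1,0] h=>[1,0,1] k=>[1,0]
  e2=[0,0,1] h=>[1,1,0] k=>[1,1]
  result₂ = [0 1 1; 1 0 1]
Equal? equal; square commutes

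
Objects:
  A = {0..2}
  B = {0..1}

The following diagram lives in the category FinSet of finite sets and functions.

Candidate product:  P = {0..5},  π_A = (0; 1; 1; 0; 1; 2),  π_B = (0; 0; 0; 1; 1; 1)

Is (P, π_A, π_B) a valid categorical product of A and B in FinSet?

Answer: NOT A VALID PRODUCT — duplicate pair at indices 1,2

Work:
|A|·|B| = 3·2 = 6;  |P| = 6
Check the pairing map k ↦ (π_A(k), π_B(k)):
  0 ↦ (0,0)
  1 ↦ (1,0)
  2 ↦ (1,0)  ✗ repeats pair of k=1
  3 ↦ (0,1)
  4 ↦ (1,1)
  5 ↦ (2,1)
distinct pairs in image: 5 / 6 needed
  → (1,0) hit at k=1 and k=2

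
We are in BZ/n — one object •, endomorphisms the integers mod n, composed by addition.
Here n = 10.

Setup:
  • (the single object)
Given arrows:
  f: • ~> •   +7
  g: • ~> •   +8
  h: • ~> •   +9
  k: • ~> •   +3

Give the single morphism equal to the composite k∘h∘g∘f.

Answer: +7

Trace:
  0 +7≡7 +8≡5 +9≡4 +3≡7  (mod 10)
⟦path⟧: +7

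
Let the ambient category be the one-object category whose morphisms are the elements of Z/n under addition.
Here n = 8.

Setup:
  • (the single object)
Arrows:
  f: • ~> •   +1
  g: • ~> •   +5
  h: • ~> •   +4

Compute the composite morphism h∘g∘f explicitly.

  0 +1≡1 +5≡6 +4≡2  (mod 8)
result: +2

Answer: +2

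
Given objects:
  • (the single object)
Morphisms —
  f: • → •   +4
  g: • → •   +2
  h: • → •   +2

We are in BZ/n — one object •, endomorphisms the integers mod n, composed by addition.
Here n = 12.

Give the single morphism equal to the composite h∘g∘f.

  0 +4≡4 +2≡6 +2≡8  (mod 12)
result: +8

Answer: +8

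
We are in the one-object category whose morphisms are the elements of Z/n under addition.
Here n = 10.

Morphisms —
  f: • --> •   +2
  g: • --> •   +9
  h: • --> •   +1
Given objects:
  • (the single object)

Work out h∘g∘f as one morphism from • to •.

Answer: +2

Work:
  0 +2≡2 +9≡1 +1≡2  (mod 10)
result: +2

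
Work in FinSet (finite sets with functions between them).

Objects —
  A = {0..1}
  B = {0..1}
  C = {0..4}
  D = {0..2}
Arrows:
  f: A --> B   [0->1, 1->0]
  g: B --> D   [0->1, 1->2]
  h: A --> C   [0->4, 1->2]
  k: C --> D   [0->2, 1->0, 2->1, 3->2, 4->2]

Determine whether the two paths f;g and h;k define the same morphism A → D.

Along f;g (path 1):
  0 f-->1 g-->2
  1 f-->0 g-->1
  composite₁ = [0->2, 1->1]
Along h;k (path 2):
  0 h-->4 k-->2
  1 h-->2 k-->1
  composite₂ = [0->2, 1->1]
Equal? YES — commutes

Answer: COMMUTES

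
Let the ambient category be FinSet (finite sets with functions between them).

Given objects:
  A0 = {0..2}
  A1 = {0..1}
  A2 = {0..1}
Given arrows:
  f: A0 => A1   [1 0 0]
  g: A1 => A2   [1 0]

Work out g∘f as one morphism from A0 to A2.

Answer: [0 1 1]

Work:
  0 f=>1 g=>0
  1 f=>0 g=>1
  2 f=>0 g=>1
⟦path⟧: [0 1 1]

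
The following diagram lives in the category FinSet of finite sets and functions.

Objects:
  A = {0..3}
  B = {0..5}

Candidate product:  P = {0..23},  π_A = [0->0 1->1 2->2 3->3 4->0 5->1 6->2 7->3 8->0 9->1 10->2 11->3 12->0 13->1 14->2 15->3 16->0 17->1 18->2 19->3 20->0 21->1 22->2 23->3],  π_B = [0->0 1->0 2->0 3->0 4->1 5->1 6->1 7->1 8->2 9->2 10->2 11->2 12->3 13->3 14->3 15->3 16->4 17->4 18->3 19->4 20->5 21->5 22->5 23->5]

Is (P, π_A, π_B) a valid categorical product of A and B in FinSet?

|A|·|B| = 4·6 = 24;  |P| = 24
Check the pairing map k ↦ (π_A(k), π_B(k)):
  0 -> (0,0)
  1 -> (1,0)
  2 -> (2,0)
  3 -> (3,0)
  4 -> (0,1)
  5 -> (1,1)
  6 -> (2,1)
  7 -> (3,1)
  8 -> (0,2)
  9 -> (1,2)
  10 -> (2,2)
  11 -> (3,2)
  12 -> (0,3)
  13 -> (1,3)
  14 -> (2,3)
  15 -> (3,3)
  16 -> (0,4)
  17 -> (1,4)
  18 -> (2,3)  ✗ repeats pair of k=14
  19 -> (3,4)
  20 -> (0,5)
  21 -> (1,5)
  22 -> (2,5)
  23 -> (3,5)
distinct pairs in image: 23 / 24 needed
  → (2,3) hit at k=14 and k=18

Answer: NOT A VALID PRODUCT — duplicate pair at indices 14,18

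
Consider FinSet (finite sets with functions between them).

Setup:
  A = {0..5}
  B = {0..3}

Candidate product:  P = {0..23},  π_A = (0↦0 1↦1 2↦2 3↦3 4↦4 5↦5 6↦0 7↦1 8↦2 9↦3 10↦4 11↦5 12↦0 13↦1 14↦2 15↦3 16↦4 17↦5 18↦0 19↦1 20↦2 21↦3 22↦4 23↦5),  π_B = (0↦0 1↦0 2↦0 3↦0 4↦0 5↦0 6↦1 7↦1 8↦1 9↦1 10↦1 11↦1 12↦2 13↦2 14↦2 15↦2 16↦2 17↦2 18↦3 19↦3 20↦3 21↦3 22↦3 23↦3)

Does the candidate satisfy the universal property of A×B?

|A|·|B| = 6·4 = 24;  |P| = 24
Check the pairing map k ↦ (π_A(k), π_B(k)):
  0 ↦ (0,0)
  1 ↦ (1,0)
  2 ↦ (2,0)
  3 ↦ (3,0)
  4 ↦ (4,0)
  5 ↦ (5,0)
  6 ↦ (0,1)
  7 ↦ (1,1)
  8 ↦ (2,1)
  9 ↦ (3,1)
  10 ↦ (4,1)
  11 ↦ (5,1)
  12 ↦ (0,2)
  13 ↦ (1,2)
  14 ↦ (2,2)
  15 ↦ (3,2)
  16 ↦ (4,2)
  17 ↦ (5,2)
  18 ↦ (0,3)
  19 ↦ (1,3)
  20 ↦ (2,3)
  21 ↦ (3,3)
  22 ↦ (4,3)
  23 ↦ (5,3)
distinct pairs in image: 24 / 24 needed
  → bijection onto A×B; projections well-typed.

Answer: VALID PRODUCT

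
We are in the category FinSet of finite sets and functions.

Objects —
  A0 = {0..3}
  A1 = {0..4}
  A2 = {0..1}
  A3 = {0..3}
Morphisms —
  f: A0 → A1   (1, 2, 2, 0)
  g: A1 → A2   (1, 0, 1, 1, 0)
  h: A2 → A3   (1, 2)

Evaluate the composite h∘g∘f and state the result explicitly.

Answer: (1, 2, 2, 2)

Work:
  0 f→1 g→0 h→1
  1 f→2 g→1 h→2
  2 f→2 g→1 h→2
  3 f→0 g→1 h→2
composite: (1, 2, 2, 2)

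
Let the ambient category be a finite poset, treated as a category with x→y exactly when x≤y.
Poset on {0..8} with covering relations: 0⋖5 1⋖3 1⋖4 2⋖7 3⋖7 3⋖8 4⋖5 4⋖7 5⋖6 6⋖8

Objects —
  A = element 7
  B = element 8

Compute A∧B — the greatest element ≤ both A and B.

{x : x⊑A ∧ x⊑B} = {1,3,4}  (A=7, B=8)
  maximal lower bounds 3 and 4 are incomparable: neither 3⊑4 nor 4⊑3
→ no greatest lower bound exists

Answer: NO MEET EXISTS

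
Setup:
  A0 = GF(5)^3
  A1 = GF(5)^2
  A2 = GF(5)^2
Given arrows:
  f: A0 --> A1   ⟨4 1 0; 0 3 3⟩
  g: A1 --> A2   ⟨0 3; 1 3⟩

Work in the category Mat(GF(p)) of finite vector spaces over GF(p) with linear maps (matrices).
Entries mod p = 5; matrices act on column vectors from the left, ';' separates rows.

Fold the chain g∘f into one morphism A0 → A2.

  e0=[1,0,0] f-->[4,0] g-->[0,4]
  e1=[0,1,0] f-->[1,3] g-->[4,0]
  e2=[0,0,1] f-->[0,3] g-->[4,4]
composite: ⟨0 4 4; 4 0 4⟩

Answer: ⟨0 4 4; 4 0 4⟩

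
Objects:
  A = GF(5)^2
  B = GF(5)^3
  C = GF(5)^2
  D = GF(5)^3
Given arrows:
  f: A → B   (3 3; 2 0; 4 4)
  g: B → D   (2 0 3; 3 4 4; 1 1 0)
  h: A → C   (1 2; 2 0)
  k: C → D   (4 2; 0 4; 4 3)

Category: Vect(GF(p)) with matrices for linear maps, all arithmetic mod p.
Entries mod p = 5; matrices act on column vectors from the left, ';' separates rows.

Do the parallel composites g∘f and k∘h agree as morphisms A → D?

1) trace f;g:
  e0=⟨1,0⟩ f→⟨3,2,4⟩ g→⟨3,3,0⟩
  e1=⟨0,1⟩ f→⟨3,0,4⟩ g→⟨3,0,3⟩
  composite₁ = (3 3; 3 0; 0 3)
2) trace h;k:
  e0=⟨1,0⟩ h→⟨1,2⟩ k→⟨3,3,0⟩
  e1=⟨0,1⟩ h→⟨2,0⟩ k→⟨3,0,3⟩
  composite₂ = (3 3; 3 0; 0 3)
Equal? same morphism ✓

Answer: COMMUTES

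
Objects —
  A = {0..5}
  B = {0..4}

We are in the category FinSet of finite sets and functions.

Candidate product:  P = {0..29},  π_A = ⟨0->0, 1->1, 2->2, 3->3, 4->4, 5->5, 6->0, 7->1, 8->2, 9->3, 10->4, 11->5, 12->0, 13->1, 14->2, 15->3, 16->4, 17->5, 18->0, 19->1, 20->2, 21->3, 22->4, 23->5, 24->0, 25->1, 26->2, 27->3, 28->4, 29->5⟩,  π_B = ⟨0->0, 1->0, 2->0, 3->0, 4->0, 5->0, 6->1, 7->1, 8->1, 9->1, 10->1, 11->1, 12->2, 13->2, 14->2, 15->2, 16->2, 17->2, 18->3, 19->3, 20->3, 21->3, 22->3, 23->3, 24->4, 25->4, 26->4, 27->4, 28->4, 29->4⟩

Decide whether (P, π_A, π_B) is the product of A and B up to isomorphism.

|A|·|B| = 6·5 = 30;  |P| = 30
Check the pairing map k ↦ (π_A(k), π_B(k)):
  0 -> (0,0)
  1 -> (1,0)
  2 -> (2,0)
  3 -> (3,0)
  4 -> (4,0)
  5 -> (5,0)
  6 -> (0,1)
  7 -> (1,1)
  8 -> (2,1)
  9 -> (3,1)
  10 -> (4,1)
  11 -> (5,1)
  12 -> (0,2)
  13 -> (1,2)
  14 -> (2,2)
  15 -> (3,2)
  16 -> (4,2)
  17 -> (5,2)
  18 -> (0,3)
  19 -> (1,3)
  20 -> (2,3)
  21 -> (3,3)
  22 -> (4,3)
  23 -> (5,3)
  24 -> (0,4)
  25 -> (1,4)
  26 -> (2,4)
  27 -> (3,4)
  28 -> (4,4)
  29 -> (5,4)
distinct pairs in image: 30 / 30 needed
  → bijection onto A×B; projections well-typed.

Answer: VALID PRODUCT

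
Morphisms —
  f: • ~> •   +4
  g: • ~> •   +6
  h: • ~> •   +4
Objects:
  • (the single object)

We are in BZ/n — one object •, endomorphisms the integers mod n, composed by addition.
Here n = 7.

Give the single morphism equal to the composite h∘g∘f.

  0 +4≡4 +6≡3 +4≡0  (mod 7)
composite: +0

Answer: +0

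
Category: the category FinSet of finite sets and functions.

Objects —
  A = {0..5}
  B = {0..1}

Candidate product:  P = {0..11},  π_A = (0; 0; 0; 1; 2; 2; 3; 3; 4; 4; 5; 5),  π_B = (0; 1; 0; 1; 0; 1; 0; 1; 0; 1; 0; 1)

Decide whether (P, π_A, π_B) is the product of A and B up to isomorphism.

|A|·|B| = 6·2 = 12;  |P| = 12
Check the pairing map k ↦ (π_A(k), π_B(k)):
  0 -> (0,0)
  1 -> (0,1)
  2 -> (0,0)  ✗ repeats pair of k=0
  3 -> (1,1)
  4 -> (2,0)
  5 -> (2,1)
  6 -> (3,0)
  7 -> (3,1)
  8 -> (4,0)
  9 -> (4,1)
  10 -> (5,0)
  11 -> (5,1)
distinct pairs in image: 11 / 12 needed
  → (0,0) hit at k=0 and k=2

Answer: NOT A VALID PRODUCT — duplicate pair at indices 0,2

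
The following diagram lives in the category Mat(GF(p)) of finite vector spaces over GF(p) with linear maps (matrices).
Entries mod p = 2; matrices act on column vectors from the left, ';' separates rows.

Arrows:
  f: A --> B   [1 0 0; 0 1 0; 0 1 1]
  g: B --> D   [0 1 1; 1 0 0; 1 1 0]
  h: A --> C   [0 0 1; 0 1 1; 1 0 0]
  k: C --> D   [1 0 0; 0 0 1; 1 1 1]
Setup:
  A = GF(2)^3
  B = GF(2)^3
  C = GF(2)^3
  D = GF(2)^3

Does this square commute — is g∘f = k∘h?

1) trace f;g:
  e0=[1,0,0] f-->[1,0,0] g-->[0,1,1]
  e1=[0,1,0] f-->[0,1,1] g-->[0,0,1]
  e2=[0,0,1] f-->[0,0,1] g-->[1,0,0]
  ⟦path⟧₁ = [0 0 1; 1 0 0; 1 1 0]
2) trace h;k:
  e0=[1,0,0] h-->[0,0,1] k-->[0,1,1]
  e1=[0,1,0] h-->[0,1,0] k-->[0,0,1]
  e2=[0,0,1] h-->[1,1,0] k-->[1,0,0]
  ⟦path⟧₂ = [0 0 1; 1 0 0; 1 1 0]
Equal? same morphism ✓

Answer: COMMUTES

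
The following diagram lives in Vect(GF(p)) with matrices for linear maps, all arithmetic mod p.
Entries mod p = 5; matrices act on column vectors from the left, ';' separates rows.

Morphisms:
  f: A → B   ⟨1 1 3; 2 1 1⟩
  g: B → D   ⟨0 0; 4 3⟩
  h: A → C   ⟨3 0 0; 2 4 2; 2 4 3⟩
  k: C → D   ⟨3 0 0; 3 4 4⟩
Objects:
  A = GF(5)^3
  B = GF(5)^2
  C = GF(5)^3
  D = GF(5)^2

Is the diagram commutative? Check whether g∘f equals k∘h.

Path 1 = f;g:
  e0=[1,0,0] f→[1,2] g→[0,0]
  e1=[0,1,0] f→[1,1] g→[0,2]
  e2=[0,0,1] f→[3,1] g→[0,0]
  ⟦path⟧₁ = ⟨0 0 0; 0 2 0⟩
Path 2 = h;k:
  e0=[1,0,0] h→[3,2,2] k→[4,0]
  e1=[0,1,0] h→[0,4,4] k→[0,2]
  e2=[0,0,1] h→[0,2,3] k→[0,0]
  ⟦path⟧₂ = ⟨4 0 0; 0 2 0⟩
Equal? distinct morphisms ✗

Answer: DOES NOT COMMUTE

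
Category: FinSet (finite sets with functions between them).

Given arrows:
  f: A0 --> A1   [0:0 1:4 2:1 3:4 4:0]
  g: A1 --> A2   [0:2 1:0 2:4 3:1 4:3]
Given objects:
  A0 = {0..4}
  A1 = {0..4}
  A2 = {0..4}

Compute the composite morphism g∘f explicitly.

  0 f-->0 g-->2
  1 f-->4 g-->3
  2 f-->1 g-->0
  3 f-->4 g-->3
  4 f-->0 g-->2
⟦path⟧: [0:2 1:3 2:0 3:3 4:2]

Answer: [0:2 1:3 2:0 3:3 4:2]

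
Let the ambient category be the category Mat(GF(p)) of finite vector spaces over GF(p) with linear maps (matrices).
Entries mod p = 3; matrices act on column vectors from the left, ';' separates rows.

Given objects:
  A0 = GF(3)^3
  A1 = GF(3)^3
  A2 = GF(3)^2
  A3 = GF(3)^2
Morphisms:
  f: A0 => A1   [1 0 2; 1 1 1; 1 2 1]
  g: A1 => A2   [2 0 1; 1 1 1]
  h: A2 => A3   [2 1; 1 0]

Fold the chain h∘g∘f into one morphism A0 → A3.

  e0=(1,0,0) f=>(1,1,1) g=>(0,0) h=>(0,0)
  e1=(0,1,0) f=>(0,1,2) g=>(2,0) h=>(1,2)
  e2=(0,0,1) f=>(2,1,1) g=>(2,1) h=>(2,2)
composite: [0 1 2; 0 2 2]

Answer: [0 1 2; 0 2 2]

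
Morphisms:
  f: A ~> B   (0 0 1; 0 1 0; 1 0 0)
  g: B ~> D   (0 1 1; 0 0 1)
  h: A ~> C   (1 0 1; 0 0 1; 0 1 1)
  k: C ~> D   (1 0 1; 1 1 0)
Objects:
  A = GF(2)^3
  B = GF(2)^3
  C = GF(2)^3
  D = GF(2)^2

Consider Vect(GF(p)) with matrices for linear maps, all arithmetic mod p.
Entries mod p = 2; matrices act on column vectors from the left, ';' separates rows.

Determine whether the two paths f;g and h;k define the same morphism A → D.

Path 1 = f;g:
  e0=⟨1,0,0⟩ f~>⟨0,0,1⟩ g~>⟨1,1⟩
  e1=⟨0,1,0⟩ f~>⟨0,1,0⟩ g~>⟨1,0⟩
  e2=⟨0,0,1⟩ f~>⟨1,0,0⟩ g~>⟨0,0⟩
  ⟦path⟧₁ = (1 1 0; 1 0 0)
Path 2 = h;k:
  e0=⟨1,0,0⟩ h~>⟨1,0,0⟩ k~>⟨1,1⟩
  e1=⟨0,1,0⟩ h~>⟨0,0,1⟩ k~>⟨1,0⟩
  e2=⟨0,0,1⟩ h~>⟨1,1,1⟩ k~>⟨0,0⟩
  ⟦path⟧₂ = (1 1 0; 1 0 0)
Equal? same morphism ✓

Answer: COMMUTES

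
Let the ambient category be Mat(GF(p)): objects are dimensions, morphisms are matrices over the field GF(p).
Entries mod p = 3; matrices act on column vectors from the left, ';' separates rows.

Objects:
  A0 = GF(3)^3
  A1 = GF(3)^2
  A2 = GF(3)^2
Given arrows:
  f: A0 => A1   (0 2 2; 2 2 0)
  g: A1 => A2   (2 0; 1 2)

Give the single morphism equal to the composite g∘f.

Answer: (0 1 1; 1 0 2)

Work:
  e0=⟨1,0,0⟩ f=>⟨0,2⟩ g=>⟨0,1⟩
  e1=⟨0,1,0⟩ f=>⟨2,2⟩ g=>⟨1,0⟩
  e2=⟨0,0,1⟩ f=>⟨2,0⟩ g=>⟨1,2⟩
result: (0 1 1; 1 0 2)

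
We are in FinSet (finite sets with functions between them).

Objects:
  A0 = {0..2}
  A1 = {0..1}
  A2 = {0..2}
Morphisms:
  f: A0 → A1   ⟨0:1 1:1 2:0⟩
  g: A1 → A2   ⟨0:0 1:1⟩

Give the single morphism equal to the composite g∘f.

Answer: ⟨0:1 1:1 2:0⟩

Trace:
  0 f→1 g→1
  1 f→1 g→1
  2 f→0 g→0
composite: ⟨0:1 1:1 2:0⟩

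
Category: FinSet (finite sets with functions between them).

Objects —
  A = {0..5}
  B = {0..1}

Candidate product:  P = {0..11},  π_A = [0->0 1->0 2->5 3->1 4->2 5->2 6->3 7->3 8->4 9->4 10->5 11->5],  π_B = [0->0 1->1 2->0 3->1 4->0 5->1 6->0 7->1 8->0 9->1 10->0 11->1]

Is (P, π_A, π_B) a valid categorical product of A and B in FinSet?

|A|·|B| = 6·2 = 12;  |P| = 12
Check the pairing map k ↦ (π_A(k), π_B(k)):
  0 -> (0,0)
  1 -> (0,1)
  2 -> (5,0)
  3 -> (1,1)
  4 -> (2,0)
  5 -> (2,1)
  6 -> (3,0)
  7 -> (3,1)
  8 -> (4,0)
  9 -> (4,1)
  10 -> (5,0)  ✗ repeats pair of k=2
  11 -> (5,1)
distinct pairs in image: 11 / 12 needed
  → (5,0) hit at k=2 and k=10

Answer: NOT A VALID PRODUCT — duplicate pair at indices 10,2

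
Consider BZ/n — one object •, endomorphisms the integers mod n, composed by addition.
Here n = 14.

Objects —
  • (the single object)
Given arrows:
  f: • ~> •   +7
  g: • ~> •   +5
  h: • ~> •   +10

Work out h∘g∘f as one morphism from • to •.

  0 +7≡7 +5≡12 +10≡8  (mod 14)
composite: +8

Answer: +8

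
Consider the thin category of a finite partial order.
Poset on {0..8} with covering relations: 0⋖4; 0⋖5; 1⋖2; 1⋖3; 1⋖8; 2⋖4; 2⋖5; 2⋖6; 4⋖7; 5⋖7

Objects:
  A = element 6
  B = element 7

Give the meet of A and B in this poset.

Answer: A∧B = 2

Work:
Common predecessors of 6,7: {1,2}
  1 ⊑ 2
  2 ⊑ 2
glb = 2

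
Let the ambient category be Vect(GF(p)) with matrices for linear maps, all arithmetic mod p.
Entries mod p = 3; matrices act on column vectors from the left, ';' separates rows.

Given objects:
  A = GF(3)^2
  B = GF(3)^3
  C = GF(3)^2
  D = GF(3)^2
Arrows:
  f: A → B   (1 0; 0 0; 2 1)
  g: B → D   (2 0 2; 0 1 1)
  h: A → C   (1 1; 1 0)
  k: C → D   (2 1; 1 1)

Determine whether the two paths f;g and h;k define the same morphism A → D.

Answer: COMMUTES

Derivation:
1) trace f;g:
  e0=⟨1,0⟩ f→⟨1,0,2⟩ g→⟨0,2⟩
  e1=⟨0,1⟩ f→⟨0,0,1⟩ g→⟨2,1⟩
  result₁ = (0 2; 2 1)
2) trace h;k:
  e0=⟨1,0⟩ h→⟨1,1⟩ k→⟨0,2⟩
  e1=⟨0,1⟩ h→⟨1,0⟩ k→⟨2,1⟩
  result₂ = (0 2; 2 1)
Equal? YES — commutes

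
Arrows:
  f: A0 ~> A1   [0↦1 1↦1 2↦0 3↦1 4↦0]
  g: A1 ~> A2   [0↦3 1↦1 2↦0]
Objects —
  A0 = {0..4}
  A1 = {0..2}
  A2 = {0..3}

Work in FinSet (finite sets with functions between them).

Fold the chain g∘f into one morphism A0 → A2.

Answer: [0↦1 1↦1 2↦3 3↦1 4↦3]

Work:
  0 f~>1 g~>1
  1 f~>1 g~>1
  2 f~>0 g~>3
  3 f~>1 g~>1
  4 f~>0 g~>3
result: [0↦1 1↦1 2↦3 3↦1 4↦3]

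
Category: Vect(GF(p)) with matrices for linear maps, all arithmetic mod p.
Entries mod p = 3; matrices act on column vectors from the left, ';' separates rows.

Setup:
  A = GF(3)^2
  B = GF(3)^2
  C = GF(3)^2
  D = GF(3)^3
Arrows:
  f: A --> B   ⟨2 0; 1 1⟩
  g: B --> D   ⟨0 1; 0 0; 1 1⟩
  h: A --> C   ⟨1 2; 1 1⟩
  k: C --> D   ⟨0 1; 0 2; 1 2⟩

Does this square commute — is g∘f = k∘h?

Answer: DOES NOT COMMUTE

Work:
Path 1 = f;g:
  e0=(1,0) f-->(2,1) g-->(1,0,0)
  e1=(0,1) f-->(0,1) g-->(1,0,1)
  composite₁ = ⟨1 1; 0 0; 0 1⟩
Path 2 = h;k:
  e0=(1,0) h-->(1,1) k-->(1,2,0)
  e1=(0,1) h-->(2,1) k-->(1,2,1)
  composite₂ = ⟨1 1; 2 2; 0 1⟩
Equal? differ; not commutative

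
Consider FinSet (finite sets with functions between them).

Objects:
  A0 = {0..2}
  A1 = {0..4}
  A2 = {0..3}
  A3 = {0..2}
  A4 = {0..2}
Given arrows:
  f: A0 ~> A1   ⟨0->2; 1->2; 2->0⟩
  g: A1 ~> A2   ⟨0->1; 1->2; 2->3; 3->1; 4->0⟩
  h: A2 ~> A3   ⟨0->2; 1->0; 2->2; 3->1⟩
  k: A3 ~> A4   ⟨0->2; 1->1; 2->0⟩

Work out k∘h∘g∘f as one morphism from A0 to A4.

  0 f~>2 g~>3 h~>1 k~>1
  1 f~>2 g~>3 h~>1 k~>1
  2 f~>0 g~>1 h~>0 k~>2
⟦path⟧: ⟨0->1; 1->1; 2->2⟩

Answer: ⟨0->1; 1->1; 2->2⟩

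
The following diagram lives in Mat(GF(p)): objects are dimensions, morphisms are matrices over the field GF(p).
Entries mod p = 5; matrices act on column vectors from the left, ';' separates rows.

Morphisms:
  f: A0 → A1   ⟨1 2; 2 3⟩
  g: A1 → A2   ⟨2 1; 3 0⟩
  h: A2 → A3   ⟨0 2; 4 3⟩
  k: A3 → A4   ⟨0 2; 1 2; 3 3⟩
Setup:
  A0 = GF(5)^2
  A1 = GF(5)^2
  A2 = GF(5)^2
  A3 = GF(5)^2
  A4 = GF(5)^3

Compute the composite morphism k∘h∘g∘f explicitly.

  e0=⟨1,0⟩ f→⟨1,2⟩ g→⟨4,3⟩ h→⟨1,0⟩ k→⟨0,1,3⟩
  e1=⟨0,1⟩ f→⟨2,3⟩ g→⟨2,1⟩ h→⟨2,1⟩ k→⟨2,4,4⟩
result: ⟨0 2; 1 4; 3 4⟩

Answer: ⟨0 2; 1 4; 3 4⟩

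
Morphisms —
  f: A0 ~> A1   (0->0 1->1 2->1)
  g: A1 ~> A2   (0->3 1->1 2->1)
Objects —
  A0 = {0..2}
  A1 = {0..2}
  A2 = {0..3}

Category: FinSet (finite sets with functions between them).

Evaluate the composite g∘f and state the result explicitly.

  0 f~>0 g~>3
  1 f~>1 g~>1
  2 f~>1 g~>1
result: (0->3 1->1 2->1)

Answer: (0->3 1->1 2->1)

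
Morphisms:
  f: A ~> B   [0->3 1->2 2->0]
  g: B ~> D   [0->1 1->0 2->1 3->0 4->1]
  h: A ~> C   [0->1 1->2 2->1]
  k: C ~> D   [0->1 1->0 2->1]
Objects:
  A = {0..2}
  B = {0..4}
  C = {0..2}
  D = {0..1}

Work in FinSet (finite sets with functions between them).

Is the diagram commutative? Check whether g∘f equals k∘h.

Along f;g (path 1):
  0 f~>3 g~>0
  1 f~>2 g~>1
  2 f~>0 g~>1
  ⟦path⟧₁ = [0->0 1->1 2->1]
Along h;k (path 2):
  0 h~>1 k~>0
  1 h~>2 k~>1
  2 h~>1 k~>0
  ⟦path⟧₂ = [0->0 1->1 2->0]
Equal? differ; not commutative

Answer: DOES NOT COMMUTE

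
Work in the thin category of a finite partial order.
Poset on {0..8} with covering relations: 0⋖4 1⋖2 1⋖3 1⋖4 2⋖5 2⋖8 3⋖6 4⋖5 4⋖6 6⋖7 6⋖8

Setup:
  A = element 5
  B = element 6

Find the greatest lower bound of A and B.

Answer: A∧B = 4

Derivation:
Common predecessors of 5,6: {0,1,4}
  0 <= 4
  1 <= 4
  4 <= 4
glb = 4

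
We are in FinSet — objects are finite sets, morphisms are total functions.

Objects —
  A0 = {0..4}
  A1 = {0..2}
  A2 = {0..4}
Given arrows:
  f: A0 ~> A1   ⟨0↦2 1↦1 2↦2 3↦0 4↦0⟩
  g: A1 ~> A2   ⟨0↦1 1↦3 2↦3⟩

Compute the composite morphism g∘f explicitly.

Answer: ⟨0↦3 1↦3 2↦3 3↦1 4↦1⟩

Work:
  0 f~>2 g~>3
  1 f~>1 g~>3
  2 f~>2 g~>3
  3 f~>0 g~>1
  4 f~>0 g~>1
result: ⟨0↦3 1↦3 2↦3 3↦1 4↦1⟩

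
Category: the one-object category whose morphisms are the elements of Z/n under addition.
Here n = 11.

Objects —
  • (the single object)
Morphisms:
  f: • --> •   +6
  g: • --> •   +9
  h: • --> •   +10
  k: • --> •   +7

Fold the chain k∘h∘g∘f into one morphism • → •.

Answer: +10

Work:
  0 +6≡6 +9≡4 +10≡3 +7≡10  (mod 11)
composite: +10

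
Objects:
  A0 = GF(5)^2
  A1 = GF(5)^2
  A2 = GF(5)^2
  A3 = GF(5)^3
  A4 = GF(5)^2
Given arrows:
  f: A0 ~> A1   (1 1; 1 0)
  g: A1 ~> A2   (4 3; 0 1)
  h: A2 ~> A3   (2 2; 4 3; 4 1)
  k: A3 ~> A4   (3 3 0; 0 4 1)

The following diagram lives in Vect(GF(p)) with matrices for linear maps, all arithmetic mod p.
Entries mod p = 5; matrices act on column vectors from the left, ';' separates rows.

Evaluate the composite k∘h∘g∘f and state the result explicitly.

Answer: (1 2; 3 0)

Derivation:
  e0=[1,0] f~>[1,1] g~>[2,1] h~>[1,1,4] k~>[1,3]
  e1=[0,1] f~>[1,0] g~>[4,0] h~>[3,1,1] k~>[2,0]
⟦path⟧: (1 2; 3 0)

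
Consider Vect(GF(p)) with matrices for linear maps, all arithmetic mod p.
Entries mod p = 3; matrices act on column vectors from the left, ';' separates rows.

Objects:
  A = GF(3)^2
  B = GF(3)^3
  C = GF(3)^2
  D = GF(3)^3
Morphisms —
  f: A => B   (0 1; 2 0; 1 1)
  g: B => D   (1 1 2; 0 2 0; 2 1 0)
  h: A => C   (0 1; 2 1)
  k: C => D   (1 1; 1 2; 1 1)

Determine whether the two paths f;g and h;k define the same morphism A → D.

Along f;g (path 1):
  e0=[1,0] f=>[0,2,1] g=>[1,1,2]
  e1=[0,1] f=>[1,0,1] g=>[0,0,2]
  composite₁ = (1 0; 1 0; 2 2)
Along h;k (path 2):
  e0=[1,0] h=>[0,2] k=>[2,1,2]
  e1=[0,1] h=>[1,1] k=>[2,0,2]
  composite₂ = (2 2; 1 0; 2 2)
Equal? distinct morphisms ✗

Answer: DOES NOT COMMUTE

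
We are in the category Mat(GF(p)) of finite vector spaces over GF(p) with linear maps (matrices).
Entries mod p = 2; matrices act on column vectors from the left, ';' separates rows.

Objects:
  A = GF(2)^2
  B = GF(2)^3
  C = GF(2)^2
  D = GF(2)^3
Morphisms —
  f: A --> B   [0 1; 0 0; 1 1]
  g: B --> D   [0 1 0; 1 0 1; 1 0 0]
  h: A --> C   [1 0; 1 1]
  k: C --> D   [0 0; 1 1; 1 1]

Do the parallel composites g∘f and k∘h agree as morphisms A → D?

Path 1 = f;g:
  e0=(1,0) f-->(0,0,1) g-->(0,1,0)
  e1=(0,1) f-->(1,0,1) g-->(0,0,1)
  result₁ = [0 0; 1 0; 0 1]
Path 2 = h;k:
  e0=(1,0) h-->(1,1) k-->(0,0,0)
  e1=(0,1) h-->(0,1) k-->(0,1,1)
  result₂ = [0 0; 0 1; 0 1]
Equal? differ; not commutative

Answer: DOES NOT COMMUTE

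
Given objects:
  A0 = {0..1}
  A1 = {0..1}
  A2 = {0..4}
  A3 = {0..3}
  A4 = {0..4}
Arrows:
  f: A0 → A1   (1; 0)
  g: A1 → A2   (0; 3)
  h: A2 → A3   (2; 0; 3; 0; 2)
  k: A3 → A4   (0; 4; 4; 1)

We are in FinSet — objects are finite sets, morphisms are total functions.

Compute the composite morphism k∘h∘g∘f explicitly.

Answer: (0; 4)

Work:
  0 f→1 g→3 h→0 k→0
  1 f→0 g→0 h→2 k→4
⟦path⟧: (0; 4)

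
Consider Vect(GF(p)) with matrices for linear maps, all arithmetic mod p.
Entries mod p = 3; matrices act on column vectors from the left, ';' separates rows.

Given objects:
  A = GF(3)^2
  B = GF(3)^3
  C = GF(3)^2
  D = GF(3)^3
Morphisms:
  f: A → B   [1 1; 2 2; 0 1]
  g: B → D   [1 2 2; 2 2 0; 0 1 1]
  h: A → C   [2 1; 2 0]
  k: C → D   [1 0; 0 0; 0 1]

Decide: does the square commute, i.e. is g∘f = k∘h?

1) trace f;g:
  e0=(1,0) f→(1,2,0) g→(2,0,2)
  e1=(0,1) f→(1,2,1) g→(1,0,0)
  ⟦path⟧₁ = [2 1; 0 0; 2 0]
2) trace h;k:
  e0=(1,0) h→(2,2) k→(2,0,2)
  e1=(0,1) h→(1,0) k→(1,0,0)
  ⟦path⟧₂ = [2 1; 0 0; 2 0]
Equal? same morphism ✓

Answer: COMMUTES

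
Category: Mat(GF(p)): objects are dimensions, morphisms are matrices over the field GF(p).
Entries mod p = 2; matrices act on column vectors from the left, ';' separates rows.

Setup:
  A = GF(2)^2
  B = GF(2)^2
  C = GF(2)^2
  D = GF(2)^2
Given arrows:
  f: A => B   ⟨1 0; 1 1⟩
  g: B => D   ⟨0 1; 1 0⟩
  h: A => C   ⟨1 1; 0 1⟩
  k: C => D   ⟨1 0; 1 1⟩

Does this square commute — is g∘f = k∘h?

Path 1 = f;g:
  e0=[1,0] f=>[1,1] g=>[1,1]
  e1=[0,1] f=>[0,1] g=>[1,0]
  result₁ = ⟨1 1; 1 0⟩
Path 2 = h;k:
  e0=[1,0] h=>[1,0] k=>[1,1]
  e1=[0,1] h=>[1,1] k=>[1,0]
  result₂ = ⟨1 1; 1 0⟩
Equal? equal; square commutes

Answer: COMMUTES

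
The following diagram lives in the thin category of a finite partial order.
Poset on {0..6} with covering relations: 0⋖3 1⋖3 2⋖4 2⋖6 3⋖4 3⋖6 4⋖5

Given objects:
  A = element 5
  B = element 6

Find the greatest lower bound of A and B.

Common predecessors of 5,6: {0,1,2,3}
  maximal lower bounds 2 and 3 are incomparable: neither 2≤3 nor 3≤2
→ no greatest lower bound exists

Answer: NO MEET EXISTS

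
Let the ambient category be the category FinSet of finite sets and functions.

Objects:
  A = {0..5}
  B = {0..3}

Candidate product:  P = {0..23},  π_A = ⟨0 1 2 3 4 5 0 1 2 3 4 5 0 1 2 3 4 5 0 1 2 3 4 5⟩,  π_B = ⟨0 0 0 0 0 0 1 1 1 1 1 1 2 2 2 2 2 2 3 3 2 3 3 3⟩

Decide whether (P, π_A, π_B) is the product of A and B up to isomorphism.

|A|·|B| = 6·4 = 24;  |P| = 24
Check the pairing map k ↦ (π_A(k), π_B(k)):
  0 -> (0,0)
  1 -> (1,0)
  2 -> (2,0)
  3 -> (3,0)
  4 -> (4,0)
  5 -> (5,0)
  6 -> (0,1)
  7 -> (1,1)
  8 -> (2,1)
  9 -> (3,1)
  10 -> (4,1)
  11 -> (5,1)
  12 -> (0,2)
  13 -> (1,2)
  14 -> (2,2)
  15 -> (3,2)
  16 -> (4,2)
  17 -> (5,2)
  18 -> (0,3)
  19 -> (1,3)
  20 -> (2,2)  ✗ repeats pair of k=14
  21 -> (3,3)
  22 -> (4,3)
  23 -> (5,3)
distinct pairs in image: 23 / 24 needed
  → (2,2) hit at k=14 and k=20

Answer: NOT A VALID PRODUCT — duplicate pair at indices 14,20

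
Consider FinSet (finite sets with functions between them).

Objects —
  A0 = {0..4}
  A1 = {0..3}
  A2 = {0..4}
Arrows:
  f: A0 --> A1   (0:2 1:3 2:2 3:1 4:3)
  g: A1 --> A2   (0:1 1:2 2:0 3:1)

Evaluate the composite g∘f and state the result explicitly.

Answer: (0:0 1:1 2:0 3:2 4:1)

Work:
  0 f-->2 g-->0
  1 f-->3 g-->1
  2 f-->2 g-->0
  3 f-->1 g-->2
  4 f-->3 g-->1
composite: (0:0 1:1 2:0 3:2 4:1)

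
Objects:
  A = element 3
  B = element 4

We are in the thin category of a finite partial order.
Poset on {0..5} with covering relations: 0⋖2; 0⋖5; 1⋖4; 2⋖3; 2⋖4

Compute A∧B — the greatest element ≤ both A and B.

Answer: A∧B = 2

Derivation:
Lower bounds of A=3 and B=4: {0,2}
  0 ⊑ 2
  2 ⊑ 2
glb = 2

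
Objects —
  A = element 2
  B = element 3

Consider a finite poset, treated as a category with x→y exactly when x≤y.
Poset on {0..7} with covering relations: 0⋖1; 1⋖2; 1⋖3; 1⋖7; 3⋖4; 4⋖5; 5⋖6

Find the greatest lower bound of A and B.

Common predecessors of 2,3: {0,1}
  0 ≤ 1
  1 ≤ 1
glb = 1

Answer: A∧B = 1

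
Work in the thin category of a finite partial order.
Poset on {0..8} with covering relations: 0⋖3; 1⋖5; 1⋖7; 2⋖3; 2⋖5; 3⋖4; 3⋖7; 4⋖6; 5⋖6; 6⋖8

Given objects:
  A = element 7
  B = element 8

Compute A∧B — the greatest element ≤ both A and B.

{x : x<=A ∧ x<=B} = {0,1,2,3}  (A=7, B=8)
  maximal lower bounds 1 and 3 are incomparable: neither 1<=3 nor 3<=1
→ no greatest lower bound exists

Answer: NO MEET EXISTS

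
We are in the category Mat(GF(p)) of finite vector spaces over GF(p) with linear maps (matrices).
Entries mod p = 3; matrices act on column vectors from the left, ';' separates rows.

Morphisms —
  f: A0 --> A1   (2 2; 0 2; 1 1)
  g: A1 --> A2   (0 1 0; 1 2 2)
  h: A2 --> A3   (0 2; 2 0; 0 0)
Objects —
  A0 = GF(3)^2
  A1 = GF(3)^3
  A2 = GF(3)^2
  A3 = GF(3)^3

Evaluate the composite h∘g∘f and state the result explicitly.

  e0=⟨1,0⟩ f-->⟨2,0,1⟩ g-->⟨0,1⟩ h-->⟨2,0,0⟩
  e1=⟨0,1⟩ f-->⟨2,2,1⟩ g-->⟨2,2⟩ h-->⟨1,1,0⟩
result: (2 1; 0 1; 0 0)

Answer: (2 1; 0 1; 0 0)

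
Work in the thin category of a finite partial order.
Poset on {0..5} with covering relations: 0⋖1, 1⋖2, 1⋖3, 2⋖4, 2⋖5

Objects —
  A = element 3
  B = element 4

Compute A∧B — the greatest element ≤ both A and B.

Answer: A∧B = 1

Trace:
Lower bounds of A=3 and B=4: {0,1}
  0 <= 1
  1 <= 1
glb = 1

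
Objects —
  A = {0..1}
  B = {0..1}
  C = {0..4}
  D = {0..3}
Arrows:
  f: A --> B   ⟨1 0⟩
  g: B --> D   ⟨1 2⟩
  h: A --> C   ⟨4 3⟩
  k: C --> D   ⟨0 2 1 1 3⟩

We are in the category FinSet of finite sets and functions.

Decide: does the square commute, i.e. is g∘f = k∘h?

Answer: DOES NOT COMMUTE

Trace:
Path 1 = f;g:
  0 f-->1 g-->2
  1 f-->0 g-->1
  composite₁ = ⟨2 1⟩
Path 2 = h;k:
  0 h-->4 k-->3
  1 h-->3 k-->1
  composite₂ = ⟨3 1⟩
Equal? NO — does not commute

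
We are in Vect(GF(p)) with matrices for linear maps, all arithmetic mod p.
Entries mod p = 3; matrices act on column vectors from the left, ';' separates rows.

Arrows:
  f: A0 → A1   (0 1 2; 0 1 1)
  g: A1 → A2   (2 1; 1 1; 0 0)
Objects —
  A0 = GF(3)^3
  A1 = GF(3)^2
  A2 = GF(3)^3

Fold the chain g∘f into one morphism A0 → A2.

Answer: (0 0 2; 0 2 0; 0 0 0)

Work:
  e0=(1,0,0) f→(0,0) g→(0,0,0)
  e1=(0,1,0) f→(1,1) g→(0,2,0)
  e2=(0,0,1) f→(2,1) g→(2,0,0)
⟦path⟧: (0 0 2; 0 2 0; 0 0 0)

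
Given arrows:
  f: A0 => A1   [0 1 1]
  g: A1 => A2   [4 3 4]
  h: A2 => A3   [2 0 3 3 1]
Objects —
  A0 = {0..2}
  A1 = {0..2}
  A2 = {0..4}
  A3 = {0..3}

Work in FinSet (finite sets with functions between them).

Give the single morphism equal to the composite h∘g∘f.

Answer: [1 3 3]

Trace:
  0 f=>0 g=>4 h=>1
  1 f=>1 g=>3 h=>3
  2 f=>1 g=>3 h=>3
⟦path⟧: [1 3 3]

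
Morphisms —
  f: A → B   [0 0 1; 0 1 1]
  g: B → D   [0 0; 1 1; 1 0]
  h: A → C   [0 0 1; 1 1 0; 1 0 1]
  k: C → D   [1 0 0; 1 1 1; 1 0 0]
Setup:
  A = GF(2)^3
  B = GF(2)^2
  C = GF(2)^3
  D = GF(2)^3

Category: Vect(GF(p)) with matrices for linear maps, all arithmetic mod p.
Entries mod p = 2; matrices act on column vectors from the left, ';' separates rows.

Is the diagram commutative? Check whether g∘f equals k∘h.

Answer: DOES NOT COMMUTE

Work:
Path 1 = f;g:
  e0=⟨1,0,0⟩ f→⟨0,0⟩ g→⟨0,0,0⟩
  e1=⟨0,1,0⟩ f→⟨0,1⟩ g→⟨0,1,0⟩
  e2=⟨0,0,1⟩ f→⟨1,1⟩ g→⟨0,0,1⟩
  ⟦path⟧₁ = [0 0 0; 0 1 0; 0 0 1]
Path 2 = h;k:
  e0=⟨1,0,0⟩ h→⟨0,1,1⟩ k→⟨0,0,0⟩
  e1=⟨0,1,0⟩ h→⟨0,1,0⟩ k→⟨0,1,0⟩
  e2=⟨0,0,1⟩ h→⟨1,0,1⟩ k→⟨1,0,1⟩
  ⟦path⟧₂ = [0 0 1; 0 1 0; 0 0 1]
Equal? NO — does not commute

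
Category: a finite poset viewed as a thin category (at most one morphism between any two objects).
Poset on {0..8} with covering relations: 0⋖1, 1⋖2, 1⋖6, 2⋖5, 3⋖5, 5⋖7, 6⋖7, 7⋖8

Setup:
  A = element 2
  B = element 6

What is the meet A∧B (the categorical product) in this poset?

{x : x⊑A ∧ x⊑B} = {0,1}  (A=2, B=6)
  0 ⊑ 1
  1 ⊑ 1
glb = 1

Answer: A∧B = 1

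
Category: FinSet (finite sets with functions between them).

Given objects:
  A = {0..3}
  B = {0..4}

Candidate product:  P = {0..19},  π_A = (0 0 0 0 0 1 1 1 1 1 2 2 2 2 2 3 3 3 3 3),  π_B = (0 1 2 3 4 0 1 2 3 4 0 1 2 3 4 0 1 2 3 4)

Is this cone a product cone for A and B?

|A|·|B| = 4·5 = 20;  |P| = 20
Check the pairing map k ↦ (π_A(k), π_B(k)):
  0 ↦ (0,0)
  1 ↦ (0,1)
  2 ↦ (0,2)
  3 ↦ (0,3)
  4 ↦ (0,4)
  5 ↦ (1,0)
  6 ↦ (1,1)
  7 ↦ (1,2)
  8 ↦ (1,3)
  9 ↦ (1,4)
  10 ↦ (2,0)
  11 ↦ (2,1)
  12 ↦ (2,2)
  13 ↦ (2,3)
  14 ↦ (2,4)
  15 ↦ (3,0)
  16 ↦ (3,1)
  17 ↦ (3,2)
  18 ↦ (3,3)
  19 ↦ (3,4)
distinct pairs in image: 20 / 20 needed
  → bijection onto A×B; projections well-typed.

Answer: VALID PRODUCT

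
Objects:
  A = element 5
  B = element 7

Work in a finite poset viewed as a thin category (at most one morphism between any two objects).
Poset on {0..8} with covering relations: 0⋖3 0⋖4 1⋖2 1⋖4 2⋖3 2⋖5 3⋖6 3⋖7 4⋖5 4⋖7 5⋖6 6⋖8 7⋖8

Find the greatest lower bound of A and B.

Answer: NO MEET EXISTS

Trace:
{x : x<=A ∧ x<=B} = {0,1,2,4}  (A=5, B=7)
  maximal lower bounds 2 and 4 are incomparable: neither 2<=4 nor 4<=2
→ no greatest lower bound exists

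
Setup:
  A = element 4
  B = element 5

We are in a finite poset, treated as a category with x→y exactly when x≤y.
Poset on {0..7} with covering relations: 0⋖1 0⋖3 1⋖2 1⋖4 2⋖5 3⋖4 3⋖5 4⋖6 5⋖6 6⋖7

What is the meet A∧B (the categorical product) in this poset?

Answer: NO MEET EXISTS

Trace:
Common predecessors of 4,5: {0,1,3}
  maximal lower bounds 1 and 3 are incomparable: neither 1≤3 nor 3≤1
→ no greatest lower bound exists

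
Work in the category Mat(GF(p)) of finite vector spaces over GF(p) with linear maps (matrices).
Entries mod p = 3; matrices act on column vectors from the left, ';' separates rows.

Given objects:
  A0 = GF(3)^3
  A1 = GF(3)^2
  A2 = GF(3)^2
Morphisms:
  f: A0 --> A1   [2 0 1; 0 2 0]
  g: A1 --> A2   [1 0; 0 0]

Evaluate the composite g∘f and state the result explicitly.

  e0=⟨1,0,0⟩ f-->⟨2,0⟩ g-->⟨2,0⟩
  e1=⟨0,1,0⟩ f-->⟨0,2⟩ g-->⟨0,0⟩
  e2=⟨0,0,1⟩ f-->⟨1,0⟩ g-->⟨1,0⟩
composite: [2 0 1; 0 0 0]

Answer: [2 0 1; 0 0 0]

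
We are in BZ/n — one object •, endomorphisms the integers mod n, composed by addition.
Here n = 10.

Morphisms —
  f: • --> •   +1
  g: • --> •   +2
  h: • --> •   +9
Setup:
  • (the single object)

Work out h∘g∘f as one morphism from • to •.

Answer: +2

Derivation:
  0 +1≡1 +2≡3 +9≡2  (mod 10)
composite: +2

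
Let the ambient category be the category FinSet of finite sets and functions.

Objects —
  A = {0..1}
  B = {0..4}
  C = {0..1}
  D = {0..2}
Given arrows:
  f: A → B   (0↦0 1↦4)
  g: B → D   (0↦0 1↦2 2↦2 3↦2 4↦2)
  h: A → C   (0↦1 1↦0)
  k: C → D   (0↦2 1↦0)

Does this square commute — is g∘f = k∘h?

Along f;g (path 1):
  0 f→0 g→0
  1 f→4 g→2
  composite₁ = (0↦0 1↦2)
Along h;k (path 2):
  0 h→1 k→0
  1 h→0 k→2
  composite₂ = (0↦0 1↦2)
Equal? YES — commutes

Answer: COMMUTES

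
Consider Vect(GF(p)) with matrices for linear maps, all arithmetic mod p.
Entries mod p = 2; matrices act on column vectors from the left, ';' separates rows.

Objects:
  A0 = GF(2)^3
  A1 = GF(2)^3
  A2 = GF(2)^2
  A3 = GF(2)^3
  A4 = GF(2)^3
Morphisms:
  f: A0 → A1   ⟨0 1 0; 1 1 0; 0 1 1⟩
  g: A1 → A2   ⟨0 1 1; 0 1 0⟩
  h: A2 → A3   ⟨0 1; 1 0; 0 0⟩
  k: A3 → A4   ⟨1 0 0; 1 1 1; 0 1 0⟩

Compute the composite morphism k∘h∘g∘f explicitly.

  e0=[1,0,0] f→[0,1,0] g→[1,1] h→[1,1,0] k→[1,0,1]
  e1=[0,1,0] f→[1,1,1] g→[0,1] h→[1,0,0] k→[1,1,0]
  e2=[0,0,1] f→[0,0,1] g→[1,0] h→[0,1,0] k→[0,1,1]
composite: ⟨1 1 0; 0 1 1; 1 0 1⟩

Answer: ⟨1 1 0; 0 1 1; 1 0 1⟩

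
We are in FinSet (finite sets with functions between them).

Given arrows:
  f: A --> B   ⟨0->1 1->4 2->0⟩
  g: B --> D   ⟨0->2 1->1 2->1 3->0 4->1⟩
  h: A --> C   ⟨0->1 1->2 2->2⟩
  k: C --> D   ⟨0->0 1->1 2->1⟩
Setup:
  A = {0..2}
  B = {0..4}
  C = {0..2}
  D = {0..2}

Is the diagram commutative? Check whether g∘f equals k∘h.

Answer: DOES NOT COMMUTE

Work:
Along f;g (path 1):
  0 f-->1 g-->1
  1 f-->4 g-->1
  2 f-->0 g-->2
  composite₁ = ⟨0->1 1->1 2->2⟩
Along h;k (path 2):
  0 h-->1 k-->1
  1 h-->2 k-->1
  2 h-->2 k-->1
  composite₂ = ⟨0->1 1->1 2->1⟩
Equal? differ; not commutative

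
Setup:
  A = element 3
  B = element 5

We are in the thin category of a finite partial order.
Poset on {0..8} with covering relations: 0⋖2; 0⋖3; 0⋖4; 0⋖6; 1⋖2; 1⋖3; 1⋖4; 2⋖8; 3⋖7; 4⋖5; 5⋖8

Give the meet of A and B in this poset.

Answer: NO MEET EXISTS

Work:
{x : x<=A ∧ x<=B} = {0,1}  (A=3, B=5)
  maximal lower bounds 0 and 1 are incomparable: neither 0<=1 nor 1<=0
→ no greatest lower bound exists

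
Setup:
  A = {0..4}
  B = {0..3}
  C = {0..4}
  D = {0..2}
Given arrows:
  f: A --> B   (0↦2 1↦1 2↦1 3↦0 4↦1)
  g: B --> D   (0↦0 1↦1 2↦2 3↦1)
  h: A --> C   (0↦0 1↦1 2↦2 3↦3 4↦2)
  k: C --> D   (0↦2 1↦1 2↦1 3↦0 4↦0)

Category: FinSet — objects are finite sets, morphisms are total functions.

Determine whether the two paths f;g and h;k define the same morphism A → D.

Along f;g (path 1):
  0 f-->2 g-->2
  1 f-->1 g-->1
  2 f-->1 g-->1
  3 f-->0 g-->0
  4 f-->1 g-->1
  result₁ = (0↦2 1↦1 2↦1 3↦0 4↦1)
Along h;k (path 2):
  0 h-->0 k-->2
  1 h-->1 k-->1
  2 h-->2 k-->1
  3 h-->3 k-->0
  4 h-->2 k-->1
  result₂ = (0↦2 1↦1 2↦1 3↦0 4↦1)
Equal? YES — commutes

Answer: COMMUTES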